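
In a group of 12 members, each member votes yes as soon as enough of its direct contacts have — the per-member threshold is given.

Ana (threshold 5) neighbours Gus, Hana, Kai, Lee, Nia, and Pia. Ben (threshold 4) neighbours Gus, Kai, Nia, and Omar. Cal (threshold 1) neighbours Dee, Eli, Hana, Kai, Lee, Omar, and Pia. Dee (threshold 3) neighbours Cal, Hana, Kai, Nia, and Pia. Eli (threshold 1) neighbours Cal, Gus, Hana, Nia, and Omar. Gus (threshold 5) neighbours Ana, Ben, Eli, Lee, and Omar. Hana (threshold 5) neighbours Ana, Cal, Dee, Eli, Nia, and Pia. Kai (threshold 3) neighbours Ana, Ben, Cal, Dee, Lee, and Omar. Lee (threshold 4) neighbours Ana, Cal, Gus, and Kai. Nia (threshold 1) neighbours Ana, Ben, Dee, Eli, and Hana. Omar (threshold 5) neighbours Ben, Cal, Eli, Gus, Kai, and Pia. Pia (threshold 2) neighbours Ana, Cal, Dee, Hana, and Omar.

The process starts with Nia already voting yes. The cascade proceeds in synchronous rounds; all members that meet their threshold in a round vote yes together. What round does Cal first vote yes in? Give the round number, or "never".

3

Round 1 — Nia votes yes (initial).
Round 2 — checking thresholds:
  Ana: 1 of 6 neighbours < 5, not yet.
  Ben: 1 of 4 neighbours < 4, not yet.
  Dee: 1 of 5 neighbours < 3, not yet.
  Eli: 1 of 5 neighbours ≥ 1, votes yes.
  Hana: 1 of 6 neighbours < 5, not yet.
Round 3 — checking thresholds:
  Ana: 1 of 6 neighbours < 5, not yet.
  Ben: 1 of 4 neighbours < 4, not yet.
  Cal: 1 of 7 neighbours ≥ 1, votes yes.
  Dee: 1 of 5 neighbours < 3, not yet.
  Gus: 1 of 5 neighbours < 5, not yet.
  Hana: 2 of 6 neighbours < 5, not yet.
  Omar: 1 of 6 neighbours < 5, not yet.
Round 4 — no new yes votes; cascade stops.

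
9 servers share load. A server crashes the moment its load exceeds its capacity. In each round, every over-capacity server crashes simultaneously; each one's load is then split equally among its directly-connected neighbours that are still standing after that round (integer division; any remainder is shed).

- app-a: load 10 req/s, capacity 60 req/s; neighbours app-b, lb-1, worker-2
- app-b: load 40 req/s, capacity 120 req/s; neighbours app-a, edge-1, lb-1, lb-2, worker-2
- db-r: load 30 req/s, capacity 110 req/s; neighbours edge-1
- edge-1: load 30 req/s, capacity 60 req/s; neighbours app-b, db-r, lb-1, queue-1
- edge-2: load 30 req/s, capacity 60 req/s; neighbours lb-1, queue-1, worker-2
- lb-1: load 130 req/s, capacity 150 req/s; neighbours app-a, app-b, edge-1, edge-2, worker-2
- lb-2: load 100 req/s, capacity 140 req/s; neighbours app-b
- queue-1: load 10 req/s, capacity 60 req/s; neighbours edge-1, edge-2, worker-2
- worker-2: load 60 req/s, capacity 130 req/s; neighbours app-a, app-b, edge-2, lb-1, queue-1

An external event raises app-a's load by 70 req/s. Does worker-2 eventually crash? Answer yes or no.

yes

Round 1 — app-a at 80 > 60. app-a crashes.
  app-a sheds 80 req/s to app-b, lb-1, worker-2: 26 each (2 lost).
    app-b: 40+26 = 66 ≤ 120
    lb-1: 130+26 = 156 > 150
    worker-2: 60+26 = 86 ≤ 130
Round 2 — lb-1 crashes.
  lb-1 sheds 156 req/s to app-b, edge-1, edge-2, worker-2: 39 each.
    app-b: 66+39 = 105 ≤ 120
    edge-1: 30+39 = 69 > 60
    edge-2: 30+39 = 69 > 60
    worker-2: 86+39 = 125 ≤ 130
Round 3 — edge-1, edge-2 crash.
  edge-1 sheds 69 req/s to app-b, db-r, queue-1: 23 each.
    app-b: 105+23 = 128 > 120
    db-r: 30+23 = 53 ≤ 110
    queue-1: 10+23 = 33 ≤ 60
  edge-2 sheds 69 req/s to queue-1, worker-2: 34 each (1 lost).
    queue-1: 33+34 = 67 > 60
    worker-2: 125+34 = 159 > 130
Round 4 — app-b, queue-1, worker-2 crash.
  app-b sheds 128 req/s to lb-2: 128 each.
    lb-2: 100+128 = 228 > 140
  queue-1 sheds 67 req/s: no online neighbours, lost.
  worker-2 sheds 159 req/s: no online neighbours, lost.
Round 5 — lb-2 crashes.
  lb-2 sheds 228 req/s: no online neighbours, lost.
No further crashes.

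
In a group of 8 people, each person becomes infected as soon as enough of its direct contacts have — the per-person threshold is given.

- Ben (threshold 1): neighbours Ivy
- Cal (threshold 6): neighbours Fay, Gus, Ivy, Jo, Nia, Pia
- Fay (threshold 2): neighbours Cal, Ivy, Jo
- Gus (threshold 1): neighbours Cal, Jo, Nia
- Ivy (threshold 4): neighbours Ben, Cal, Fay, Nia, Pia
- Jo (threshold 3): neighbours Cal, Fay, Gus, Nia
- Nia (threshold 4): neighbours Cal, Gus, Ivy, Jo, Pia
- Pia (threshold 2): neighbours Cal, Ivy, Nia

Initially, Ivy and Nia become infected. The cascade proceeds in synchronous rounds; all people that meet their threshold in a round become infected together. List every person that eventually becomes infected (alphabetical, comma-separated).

Ben, Gus, Ivy, Nia, Pia

Round 1 — Ivy, Nia become infected (initial).
Round 2 — checking thresholds:
  Ben: 1 of 1 neighbours ≥ 1, becomes infected.
  Cal: 2 of 6 neighbours < 6, not yet.
  Fay: 1 of 3 neighbours < 2, not yet.
  Gus: 1 of 3 neighbours ≥ 1, becomes infected.
  Jo: 1 of 4 neighbours < 3, not yet.
  Pia: 2 of 3 neighbours ≥ 2, becomes infected.
Round 3 — no new infections; cascade stops.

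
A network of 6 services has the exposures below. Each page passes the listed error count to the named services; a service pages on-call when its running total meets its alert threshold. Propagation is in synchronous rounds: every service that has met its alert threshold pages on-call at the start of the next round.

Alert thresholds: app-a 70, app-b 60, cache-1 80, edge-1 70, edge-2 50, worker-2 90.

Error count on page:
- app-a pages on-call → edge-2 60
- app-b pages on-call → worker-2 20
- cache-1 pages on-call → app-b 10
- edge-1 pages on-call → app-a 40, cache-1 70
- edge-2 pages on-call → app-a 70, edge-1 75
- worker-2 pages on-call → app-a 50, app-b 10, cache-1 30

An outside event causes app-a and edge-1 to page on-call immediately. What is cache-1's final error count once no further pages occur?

70

Round 1 — app-a, edge-1 page on-call (initial).
  cache-1: +70 → 70 < 80
  edge-2: +60 → 60 ≥ 50
Round 2 — edge-2 pages on-call.
No further pages.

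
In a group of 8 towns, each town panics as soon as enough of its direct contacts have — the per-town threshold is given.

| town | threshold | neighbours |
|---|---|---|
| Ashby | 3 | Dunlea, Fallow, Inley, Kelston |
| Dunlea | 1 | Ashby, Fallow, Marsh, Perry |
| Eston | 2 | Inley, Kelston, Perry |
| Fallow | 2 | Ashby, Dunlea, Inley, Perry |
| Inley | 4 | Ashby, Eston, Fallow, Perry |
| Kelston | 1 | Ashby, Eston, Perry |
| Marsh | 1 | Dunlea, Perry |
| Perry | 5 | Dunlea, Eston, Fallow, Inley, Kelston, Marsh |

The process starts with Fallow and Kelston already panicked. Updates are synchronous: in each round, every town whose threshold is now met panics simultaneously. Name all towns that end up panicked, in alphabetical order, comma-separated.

Round 1 — Fallow, Kelston panic (initial).
Round 2 — checking thresholds:
  Ashby: 2 of 4 neighbours < 3, holds.
  Dunlea: 1 of 4 neighbours ≥ 1, panics.
  Eston: 1 of 3 neighbours < 2, holds.
  Inley: 1 of 4 neighbours < 4, holds.
  Perry: 2 of 6 neighbours < 5, holds.
Round 3 — checking thresholds:
  Ashby: 3 of 4 neighbours ≥ 3, panics.
  Eston: 1 of 3 neighbours < 2, holds.
  Inley: 1 of 4 neighbours < 4, holds.
  Marsh: 1 of 2 neighbours ≥ 1, panics.
  Perry: 3 of 6 neighbours < 5, holds.
Round 4 — no new panics; cascade stops.

Ashby, Dunlea, Fallow, Kelston, Marsh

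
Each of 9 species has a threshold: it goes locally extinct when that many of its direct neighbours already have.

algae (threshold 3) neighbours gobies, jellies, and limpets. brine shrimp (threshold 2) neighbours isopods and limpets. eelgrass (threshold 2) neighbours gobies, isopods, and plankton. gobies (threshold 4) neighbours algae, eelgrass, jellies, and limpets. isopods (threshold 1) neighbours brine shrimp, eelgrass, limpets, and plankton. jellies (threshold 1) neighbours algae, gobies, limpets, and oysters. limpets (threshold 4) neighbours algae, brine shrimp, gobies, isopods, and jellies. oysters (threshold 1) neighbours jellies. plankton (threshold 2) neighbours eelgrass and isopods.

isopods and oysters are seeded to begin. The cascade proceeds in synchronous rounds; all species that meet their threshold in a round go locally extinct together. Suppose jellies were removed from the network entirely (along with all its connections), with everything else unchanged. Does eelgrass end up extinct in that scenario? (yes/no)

With jellies removed:
Round 1 — isopods, oysters go locally extinct (initial).
Round 2 — no new extinctions; cascade stops.

no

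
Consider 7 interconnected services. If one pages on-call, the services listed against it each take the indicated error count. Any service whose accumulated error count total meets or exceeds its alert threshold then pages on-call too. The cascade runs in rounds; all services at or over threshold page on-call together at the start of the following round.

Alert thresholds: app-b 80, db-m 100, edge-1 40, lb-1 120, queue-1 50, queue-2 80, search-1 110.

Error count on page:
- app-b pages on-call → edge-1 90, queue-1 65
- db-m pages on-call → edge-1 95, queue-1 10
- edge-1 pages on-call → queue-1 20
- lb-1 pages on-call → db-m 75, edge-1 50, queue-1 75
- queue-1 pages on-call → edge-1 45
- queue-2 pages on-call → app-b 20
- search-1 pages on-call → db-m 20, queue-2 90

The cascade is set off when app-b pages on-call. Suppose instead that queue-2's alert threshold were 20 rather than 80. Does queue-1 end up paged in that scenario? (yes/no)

With queue-2's alert threshold at 20:
Round 1 — app-b pages on-call (initial).
  edge-1: +90 → 90 ≥ 40
  queue-1: +65 → 65 ≥ 50
Round 2 — edge-1, queue-1 page on-call.
No further pages.

yes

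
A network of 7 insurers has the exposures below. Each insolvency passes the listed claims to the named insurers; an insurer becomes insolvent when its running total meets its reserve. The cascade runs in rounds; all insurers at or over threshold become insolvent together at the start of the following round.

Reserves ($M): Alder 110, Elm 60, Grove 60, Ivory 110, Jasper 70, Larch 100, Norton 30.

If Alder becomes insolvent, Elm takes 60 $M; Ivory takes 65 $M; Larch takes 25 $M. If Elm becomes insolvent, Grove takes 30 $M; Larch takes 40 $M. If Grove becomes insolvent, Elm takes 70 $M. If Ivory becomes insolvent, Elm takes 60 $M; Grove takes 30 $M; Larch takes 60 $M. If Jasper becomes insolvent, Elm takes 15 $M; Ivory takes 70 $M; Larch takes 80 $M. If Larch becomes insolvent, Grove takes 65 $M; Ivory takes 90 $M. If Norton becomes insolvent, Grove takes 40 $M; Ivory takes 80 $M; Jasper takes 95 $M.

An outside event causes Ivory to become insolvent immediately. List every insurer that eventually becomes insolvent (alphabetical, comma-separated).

Round 1 — Ivory becomes insolvent (initial).
  Elm: +60 → 60 ≥ 60
  Grove: +30 → 30 < 60
  Larch: +60 → 60 < 100
Round 2 — Elm becomes insolvent.
  Grove: +30 → 60 ≥ 60
  Larch: +40 → 100 ≥ 100
Round 3 — Grove, Larch become insolvent.
No further insolvencies.

Elm, Grove, Ivory, Larch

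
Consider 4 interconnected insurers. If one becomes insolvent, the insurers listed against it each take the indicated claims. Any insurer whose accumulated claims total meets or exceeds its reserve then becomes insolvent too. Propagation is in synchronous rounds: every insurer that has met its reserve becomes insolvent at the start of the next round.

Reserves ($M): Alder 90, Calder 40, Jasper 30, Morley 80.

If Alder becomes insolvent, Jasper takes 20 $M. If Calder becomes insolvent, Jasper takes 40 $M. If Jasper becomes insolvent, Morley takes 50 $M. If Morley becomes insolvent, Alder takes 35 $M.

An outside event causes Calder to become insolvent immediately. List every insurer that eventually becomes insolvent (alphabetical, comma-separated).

Round 1 — Calder becomes insolvent (initial).
  Jasper: +40 → 40 ≥ 30
Round 2 — Jasper becomes insolvent.
  Morley: +50 → 50 < 80
No further insolvencies.

Calder, Jasper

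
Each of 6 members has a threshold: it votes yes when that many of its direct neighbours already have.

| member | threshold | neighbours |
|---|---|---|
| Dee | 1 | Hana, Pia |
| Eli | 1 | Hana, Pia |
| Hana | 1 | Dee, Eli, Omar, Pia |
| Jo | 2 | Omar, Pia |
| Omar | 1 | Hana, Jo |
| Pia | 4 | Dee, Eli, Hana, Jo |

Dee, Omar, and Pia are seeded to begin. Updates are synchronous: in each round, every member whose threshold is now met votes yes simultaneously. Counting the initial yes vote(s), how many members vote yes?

6

Round 1 — Dee, Omar, Pia vote yes (initial).
Round 2 — checking thresholds:
  Eli: 1 of 2 neighbours ≥ 1, votes yes.
  Hana: 3 of 4 neighbours ≥ 1, votes yes.
  Jo: 2 of 2 neighbours ≥ 2, votes yes.
Round 3 — no new yes votes; cascade stops.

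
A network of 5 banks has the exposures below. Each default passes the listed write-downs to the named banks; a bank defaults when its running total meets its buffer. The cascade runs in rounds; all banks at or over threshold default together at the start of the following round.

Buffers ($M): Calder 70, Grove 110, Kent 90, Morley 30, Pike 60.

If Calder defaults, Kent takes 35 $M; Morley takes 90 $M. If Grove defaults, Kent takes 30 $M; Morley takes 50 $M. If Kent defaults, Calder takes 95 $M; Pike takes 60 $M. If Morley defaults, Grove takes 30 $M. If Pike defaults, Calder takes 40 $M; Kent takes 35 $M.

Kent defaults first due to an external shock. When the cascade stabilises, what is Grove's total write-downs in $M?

30

Round 1 — Kent defaults (initial).
  Calder: +95 → 95 ≥ 70
  Pike: +60 → 60 ≥ 60
Round 2 — Calder, Pike default.
  Morley: +90 → 90 ≥ 30
Round 3 — Morley defaults.
  Grove: +30 → 30 < 110
No further defaults.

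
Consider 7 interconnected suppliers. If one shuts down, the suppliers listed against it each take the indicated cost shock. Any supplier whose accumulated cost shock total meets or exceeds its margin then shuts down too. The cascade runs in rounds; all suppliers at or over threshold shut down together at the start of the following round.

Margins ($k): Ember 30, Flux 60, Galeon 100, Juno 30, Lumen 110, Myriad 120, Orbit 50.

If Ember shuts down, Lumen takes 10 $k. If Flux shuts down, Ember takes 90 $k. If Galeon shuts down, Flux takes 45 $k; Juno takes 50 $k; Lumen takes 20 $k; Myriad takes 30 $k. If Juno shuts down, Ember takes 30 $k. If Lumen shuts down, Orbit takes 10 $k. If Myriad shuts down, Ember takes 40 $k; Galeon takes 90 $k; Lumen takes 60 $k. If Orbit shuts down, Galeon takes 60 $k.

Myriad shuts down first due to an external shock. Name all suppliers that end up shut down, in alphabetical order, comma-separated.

Round 1 — Myriad shuts down (initial).
  Ember: +40 → 40 ≥ 30
  Galeon: +90 → 90 < 100
  Lumen: +60 → 60 < 110
Round 2 — Ember shuts down.
  Lumen: +10 → 70 < 110
No further shutdowns.

Ember, Myriad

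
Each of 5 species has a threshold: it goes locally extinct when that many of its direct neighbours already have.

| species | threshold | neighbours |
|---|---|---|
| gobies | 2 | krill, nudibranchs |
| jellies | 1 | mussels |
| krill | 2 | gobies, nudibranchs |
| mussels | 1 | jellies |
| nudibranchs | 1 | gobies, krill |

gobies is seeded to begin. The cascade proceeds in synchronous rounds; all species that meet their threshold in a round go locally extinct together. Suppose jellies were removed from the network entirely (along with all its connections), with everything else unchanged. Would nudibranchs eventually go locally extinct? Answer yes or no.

With jellies removed:
Round 1 — gobies goes locally extinct (initial).
Round 2 — checking thresholds:
  krill: 1 of 2 neighbours < 2, holds.
  nudibranchs: 1 of 2 neighbours ≥ 1, goes locally extinct.
Round 3 — checking thresholds:
  krill: 2 of 2 neighbours ≥ 2, goes locally extinct.
Round 4 — no new extinctions; cascade stops.

yes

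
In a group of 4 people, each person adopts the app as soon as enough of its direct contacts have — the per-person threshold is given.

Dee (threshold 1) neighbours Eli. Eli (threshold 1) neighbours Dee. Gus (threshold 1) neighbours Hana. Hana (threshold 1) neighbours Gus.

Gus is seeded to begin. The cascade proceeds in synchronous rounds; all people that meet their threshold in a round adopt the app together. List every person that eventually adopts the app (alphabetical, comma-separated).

Round 1 — Gus adopts the app (initial).
Round 2 — checking thresholds:
  Hana: 1 of 1 neighbours ≥ 1, adopts the app.
Round 3 — no new adoptions; cascade stops.

Gus, Hana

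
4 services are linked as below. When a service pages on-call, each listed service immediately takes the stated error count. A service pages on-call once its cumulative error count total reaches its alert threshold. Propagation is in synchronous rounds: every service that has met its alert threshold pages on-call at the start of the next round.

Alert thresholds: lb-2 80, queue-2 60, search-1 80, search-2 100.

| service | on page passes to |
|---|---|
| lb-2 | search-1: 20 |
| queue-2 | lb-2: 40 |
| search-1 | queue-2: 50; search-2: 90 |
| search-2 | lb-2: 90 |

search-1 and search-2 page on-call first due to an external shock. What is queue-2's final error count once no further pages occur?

50

Round 1 — search-1, search-2 page on-call (initial).
  lb-2: +90 → 90 ≥ 80
  queue-2: +50 → 50 < 60
Round 2 — lb-2 pages on-call.
No further pages.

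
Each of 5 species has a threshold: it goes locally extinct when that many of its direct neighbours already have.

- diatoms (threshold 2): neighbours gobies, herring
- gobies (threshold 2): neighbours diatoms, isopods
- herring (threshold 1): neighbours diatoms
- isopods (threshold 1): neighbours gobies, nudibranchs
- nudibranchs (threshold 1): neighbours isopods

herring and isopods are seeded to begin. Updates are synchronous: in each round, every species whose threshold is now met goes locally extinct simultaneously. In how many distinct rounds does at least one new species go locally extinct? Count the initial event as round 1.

Round 1 — herring, isopods go locally extinct (initial).
Round 2 — checking thresholds:
  diatoms: 1 of 2 neighbours < 2, below threshold.
  gobies: 1 of 2 neighbours < 2, below threshold.
  nudibranchs: 1 of 1 neighbours ≥ 1, goes locally extinct.
Round 3 — no new extinctions; cascade stops.

2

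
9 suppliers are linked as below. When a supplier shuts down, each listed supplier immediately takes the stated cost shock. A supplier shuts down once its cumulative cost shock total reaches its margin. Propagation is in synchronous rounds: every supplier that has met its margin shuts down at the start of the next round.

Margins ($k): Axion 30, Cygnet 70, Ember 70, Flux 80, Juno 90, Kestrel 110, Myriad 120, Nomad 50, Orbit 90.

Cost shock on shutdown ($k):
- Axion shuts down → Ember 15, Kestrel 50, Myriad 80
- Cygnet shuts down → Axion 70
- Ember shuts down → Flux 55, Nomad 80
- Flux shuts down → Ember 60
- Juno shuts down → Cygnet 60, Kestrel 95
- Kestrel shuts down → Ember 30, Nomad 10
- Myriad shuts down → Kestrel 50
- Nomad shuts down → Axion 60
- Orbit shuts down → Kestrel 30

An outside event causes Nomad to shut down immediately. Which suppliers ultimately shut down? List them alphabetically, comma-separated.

Round 1 — Nomad shuts down (initial).
  Axion: +60 → 60 ≥ 30
Round 2 — Axion shuts down.
  Ember: +15 → 15 < 70
  Kestrel: +50 → 50 < 110
  Myriad: +80 → 80 < 120
No further shutdowns.

Axion, Nomad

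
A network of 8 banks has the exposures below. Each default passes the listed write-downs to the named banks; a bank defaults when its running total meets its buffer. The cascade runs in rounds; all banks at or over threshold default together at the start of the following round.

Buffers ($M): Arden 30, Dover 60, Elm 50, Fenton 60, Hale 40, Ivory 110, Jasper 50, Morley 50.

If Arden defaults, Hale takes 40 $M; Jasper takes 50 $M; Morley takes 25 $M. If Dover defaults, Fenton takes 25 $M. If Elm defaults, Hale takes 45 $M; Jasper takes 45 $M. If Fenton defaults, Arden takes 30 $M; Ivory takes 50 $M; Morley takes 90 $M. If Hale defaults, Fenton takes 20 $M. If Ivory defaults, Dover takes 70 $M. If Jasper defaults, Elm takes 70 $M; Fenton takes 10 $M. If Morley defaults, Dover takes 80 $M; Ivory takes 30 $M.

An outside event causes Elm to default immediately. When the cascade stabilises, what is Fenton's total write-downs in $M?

Round 1 — Elm defaults (initial).
  Hale: +45 → 45 ≥ 40
  Jasper: +45 → 45 < 50
Round 2 — Hale defaults.
  Fenton: +20 → 20 < 60
No further defaults.

20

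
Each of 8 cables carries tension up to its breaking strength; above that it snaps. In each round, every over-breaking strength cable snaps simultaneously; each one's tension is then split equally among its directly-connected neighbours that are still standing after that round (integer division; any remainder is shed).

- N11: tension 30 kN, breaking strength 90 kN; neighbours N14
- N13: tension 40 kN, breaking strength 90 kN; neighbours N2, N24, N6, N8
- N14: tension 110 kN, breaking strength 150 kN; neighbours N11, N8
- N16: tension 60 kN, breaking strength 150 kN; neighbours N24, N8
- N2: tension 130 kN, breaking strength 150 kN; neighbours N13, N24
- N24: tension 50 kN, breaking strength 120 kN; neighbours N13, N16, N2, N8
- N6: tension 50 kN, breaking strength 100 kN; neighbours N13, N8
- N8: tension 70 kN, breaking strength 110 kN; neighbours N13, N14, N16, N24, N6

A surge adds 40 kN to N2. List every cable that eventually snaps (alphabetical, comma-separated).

N11, N13, N14, N16, N2, N24, N6, N8

Round 1 — N2 at 170 > 150. N2 snaps.
  N2 sheds 170 kN to N13, N24: 85 each.
    N13: 40+85 = 125 > 90
    N24: 50+85 = 135 > 120
Round 2 — N13, N24 snap.
  N13 sheds 125 kN to N6, N8: 62 each (1 lost).
    N6: 50+62 = 112 > 100
    N8: 70+62 = 132 > 110
  N24 sheds 135 kN to N16, N8: 67 each (1 lost).
    N16: 60+67 = 127 ≤ 150
    N8: 132+67 = 199 > 110
Round 3 — N6, N8 snap.
  N6 sheds 112 kN: no online neighbours, lost.
  N8 sheds 199 kN to N14, N16: 99 each (1 lost).
    N14: 110+99 = 209 > 150
    N16: 127+99 = 226 > 150
Round 4 — N14, N16 snap.
  N14 sheds 209 kN to N11: 209 each.
    N11: 30+209 = 239 > 90
  N16 sheds 226 kN: no online neighbours, lost.
Round 5 — N11 snaps.
  N11 sheds 239 kN: no online neighbours, lost.
No further breaks.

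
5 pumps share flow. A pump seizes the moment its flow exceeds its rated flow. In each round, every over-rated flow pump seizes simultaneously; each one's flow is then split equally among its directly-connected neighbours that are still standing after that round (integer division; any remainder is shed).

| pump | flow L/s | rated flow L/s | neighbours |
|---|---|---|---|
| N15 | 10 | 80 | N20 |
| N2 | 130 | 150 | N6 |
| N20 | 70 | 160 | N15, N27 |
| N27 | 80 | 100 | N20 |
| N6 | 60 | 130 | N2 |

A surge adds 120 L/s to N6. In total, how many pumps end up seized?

2

Round 1 — N6 at 180 > 130. N6 seizes.
  N6 sheds 180 L/s to N2: 180 each.
    N2: 130+180 = 310 > 150
Round 2 — N2 seizes.
  N2 sheds 310 L/s: no online neighbours, lost.
No further seizures.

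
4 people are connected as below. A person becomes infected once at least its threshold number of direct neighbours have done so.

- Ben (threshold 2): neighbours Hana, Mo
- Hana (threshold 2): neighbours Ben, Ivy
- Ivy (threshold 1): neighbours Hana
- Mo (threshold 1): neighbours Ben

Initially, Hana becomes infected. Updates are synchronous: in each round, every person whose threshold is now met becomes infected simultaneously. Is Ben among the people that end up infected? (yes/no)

no

Round 1 — Hana becomes infected (initial).
Round 2 — checking thresholds:
  Ben: 1 of 2 neighbours < 2, below threshold.
  Ivy: 1 of 1 neighbours ≥ 1, becomes infected.
Round 3 — no new infections; cascade stops.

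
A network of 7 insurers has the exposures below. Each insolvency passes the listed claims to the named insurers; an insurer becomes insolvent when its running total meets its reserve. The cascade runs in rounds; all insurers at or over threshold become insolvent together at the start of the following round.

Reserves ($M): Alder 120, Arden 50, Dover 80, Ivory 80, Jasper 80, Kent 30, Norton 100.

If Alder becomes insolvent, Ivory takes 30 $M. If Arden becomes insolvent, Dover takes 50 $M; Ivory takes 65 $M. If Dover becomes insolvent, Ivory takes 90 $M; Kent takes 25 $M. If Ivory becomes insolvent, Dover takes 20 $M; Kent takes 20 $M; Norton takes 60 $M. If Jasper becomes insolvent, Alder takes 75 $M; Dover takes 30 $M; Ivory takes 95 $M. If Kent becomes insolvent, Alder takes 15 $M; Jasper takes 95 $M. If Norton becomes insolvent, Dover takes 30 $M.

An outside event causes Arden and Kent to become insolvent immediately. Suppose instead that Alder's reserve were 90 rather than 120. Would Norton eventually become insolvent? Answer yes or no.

no

With Alder's reserve at 90:
Round 1 — Arden, Kent become insolvent (initial).
  Alder: +15 → 15 < 90
  Dover: +50 → 50 < 80
  Ivory: +65 → 65 < 80
  Jasper: +95 → 95 ≥ 80
Round 2 — Jasper becomes insolvent.
  Alder: +75 → 90 ≥ 90
  Dover: +30 → 80 ≥ 80
  Ivory: +95 → 160 ≥ 80
Round 3 — Alder, Dover, Ivory become insolvent.
  Norton: +60 → 60 < 100
No further insolvencies.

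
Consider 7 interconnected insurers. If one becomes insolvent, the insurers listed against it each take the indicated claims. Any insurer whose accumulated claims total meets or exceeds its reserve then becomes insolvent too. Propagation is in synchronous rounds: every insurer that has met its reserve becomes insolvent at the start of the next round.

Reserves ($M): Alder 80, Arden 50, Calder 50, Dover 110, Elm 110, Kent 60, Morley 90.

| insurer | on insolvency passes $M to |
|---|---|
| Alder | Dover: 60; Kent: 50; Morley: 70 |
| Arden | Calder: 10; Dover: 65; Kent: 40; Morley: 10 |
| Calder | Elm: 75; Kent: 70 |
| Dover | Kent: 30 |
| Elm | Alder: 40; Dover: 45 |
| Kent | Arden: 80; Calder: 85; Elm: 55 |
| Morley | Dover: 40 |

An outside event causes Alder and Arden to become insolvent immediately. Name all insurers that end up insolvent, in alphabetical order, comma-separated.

Alder, Arden, Calder, Dover, Elm, Kent

Round 1 — Alder, Arden become insolvent (initial).
  Calder: +10 → 10 < 50
  Dover: +60+65 → 125 ≥ 110
  Kent: +50+40 → 90 ≥ 60
  Morley: +70+10 → 80 < 90
Round 2 — Dover, Kent become insolvent.
  Calder: +85 → 95 ≥ 50
  Elm: +55 → 55 < 110
Round 3 — Calder becomes insolvent.
  Elm: +75 → 130 ≥ 110
Round 4 — Elm becomes insolvent.
No further insolvencies.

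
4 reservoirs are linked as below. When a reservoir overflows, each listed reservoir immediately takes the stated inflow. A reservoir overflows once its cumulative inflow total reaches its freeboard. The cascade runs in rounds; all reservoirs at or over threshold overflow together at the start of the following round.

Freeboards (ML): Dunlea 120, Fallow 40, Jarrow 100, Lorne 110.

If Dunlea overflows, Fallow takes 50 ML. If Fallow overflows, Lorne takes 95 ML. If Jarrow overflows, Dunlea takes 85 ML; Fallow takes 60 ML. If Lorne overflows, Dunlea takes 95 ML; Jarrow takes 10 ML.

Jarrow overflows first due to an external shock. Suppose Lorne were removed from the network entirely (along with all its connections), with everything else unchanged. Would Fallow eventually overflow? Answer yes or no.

With Lorne removed:
Round 1 — Jarrow overflows (initial).
  Dunlea: +85 → 85 < 120
  Fallow: +60 → 60 ≥ 40
Round 2 — Fallow overflows.
No further overflows.

yes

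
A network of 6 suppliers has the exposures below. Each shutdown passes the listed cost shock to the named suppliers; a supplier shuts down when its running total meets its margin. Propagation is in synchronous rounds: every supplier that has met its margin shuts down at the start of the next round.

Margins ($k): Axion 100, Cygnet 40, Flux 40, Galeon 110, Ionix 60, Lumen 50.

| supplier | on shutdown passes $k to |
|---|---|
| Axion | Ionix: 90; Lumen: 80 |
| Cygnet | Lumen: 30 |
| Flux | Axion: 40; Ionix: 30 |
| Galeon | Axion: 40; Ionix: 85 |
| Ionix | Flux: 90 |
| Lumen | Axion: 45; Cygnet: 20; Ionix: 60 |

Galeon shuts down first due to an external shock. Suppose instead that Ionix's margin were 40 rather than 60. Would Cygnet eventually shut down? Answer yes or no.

With Ionix's margin at 40:
Round 1 — Galeon shuts down (initial).
  Axion: +40 → 40 < 100
  Ionix: +85 → 85 ≥ 40
Round 2 — Ionix shuts down.
  Flux: +90 → 90 ≥ 40
Round 3 — Flux shuts down.
  Axion: +40 → 80 < 100
No further shutdowns.

no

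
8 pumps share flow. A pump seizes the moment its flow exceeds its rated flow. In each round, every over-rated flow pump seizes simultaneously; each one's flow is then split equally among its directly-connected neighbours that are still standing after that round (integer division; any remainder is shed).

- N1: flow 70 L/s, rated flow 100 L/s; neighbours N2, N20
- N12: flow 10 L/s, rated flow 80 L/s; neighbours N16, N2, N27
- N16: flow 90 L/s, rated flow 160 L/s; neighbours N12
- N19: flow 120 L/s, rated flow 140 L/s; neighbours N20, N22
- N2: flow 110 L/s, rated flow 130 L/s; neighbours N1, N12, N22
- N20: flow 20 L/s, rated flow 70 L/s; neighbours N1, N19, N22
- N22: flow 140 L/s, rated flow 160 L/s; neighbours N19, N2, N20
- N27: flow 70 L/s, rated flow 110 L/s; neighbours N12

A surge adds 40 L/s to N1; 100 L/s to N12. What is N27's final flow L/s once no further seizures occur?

106

Round 1 — N1 at 110 > 100; N12 at 110 > 80. N1, N12 seize.
  N1 sheds 110 L/s to N2, N20: 55 each.
    N2: 110+55 = 165 > 130
    N20: 20+55 = 75 > 70
  N12 sheds 110 L/s to N16, N2, N27: 36 each (2 lost).
    N16: 90+36 = 126 ≤ 160
    N2: 165+36 = 201 > 130
    N27: 70+36 = 106 ≤ 110
Round 2 — N2, N20 seize.
  N2 sheds 201 L/s to N22: 201 each.
    N22: 140+201 = 341 > 160
  N20 sheds 75 L/s to N19, N22: 37 each (1 lost).
    N19: 120+37 = 157 > 140
    N22: 341+37 = 378 > 160
Round 3 — N19, N22 seize.
  N19 sheds 157 L/s: no online neighbours, lost.
  N22 sheds 378 L/s: no online neighbours, lost.
No further seizures.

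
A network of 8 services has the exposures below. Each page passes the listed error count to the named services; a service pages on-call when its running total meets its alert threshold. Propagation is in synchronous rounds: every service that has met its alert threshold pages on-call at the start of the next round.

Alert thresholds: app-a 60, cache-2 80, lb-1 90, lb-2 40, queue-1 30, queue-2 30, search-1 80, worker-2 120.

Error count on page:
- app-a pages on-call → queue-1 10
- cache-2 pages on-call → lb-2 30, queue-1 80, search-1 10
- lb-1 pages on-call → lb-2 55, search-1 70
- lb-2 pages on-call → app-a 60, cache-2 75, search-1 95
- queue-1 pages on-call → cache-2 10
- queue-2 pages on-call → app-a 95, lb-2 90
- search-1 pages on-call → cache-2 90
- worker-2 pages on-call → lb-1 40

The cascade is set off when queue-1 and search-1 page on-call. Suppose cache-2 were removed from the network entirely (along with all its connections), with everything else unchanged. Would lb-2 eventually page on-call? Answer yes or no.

no

With cache-2 removed:
Round 1 — queue-1, search-1 page on-call (initial).
No further pages.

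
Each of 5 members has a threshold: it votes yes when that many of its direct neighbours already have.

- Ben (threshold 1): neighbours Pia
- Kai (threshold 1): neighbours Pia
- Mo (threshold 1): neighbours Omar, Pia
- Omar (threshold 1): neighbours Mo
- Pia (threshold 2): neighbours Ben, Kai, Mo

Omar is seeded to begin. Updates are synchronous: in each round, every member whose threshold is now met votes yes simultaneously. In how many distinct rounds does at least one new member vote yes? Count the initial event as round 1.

2

Round 1 — Omar votes yes (initial).
Round 2 — checking thresholds:
  Mo: 1 of 2 neighbours ≥ 1, votes yes.
Round 3 — no new yes votes; cascade stops.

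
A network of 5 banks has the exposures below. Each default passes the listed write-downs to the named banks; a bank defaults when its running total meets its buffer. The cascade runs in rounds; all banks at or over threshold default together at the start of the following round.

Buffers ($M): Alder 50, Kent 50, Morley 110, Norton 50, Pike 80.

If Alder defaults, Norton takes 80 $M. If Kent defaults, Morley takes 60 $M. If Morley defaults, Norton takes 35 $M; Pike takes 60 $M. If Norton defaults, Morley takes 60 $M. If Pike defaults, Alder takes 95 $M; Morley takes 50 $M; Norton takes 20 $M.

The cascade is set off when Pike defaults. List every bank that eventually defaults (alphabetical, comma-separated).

Alder, Morley, Norton, Pike

Round 1 — Pike defaults (initial).
  Alder: +95 → 95 ≥ 50
  Morley: +50 → 50 < 110
  Norton: +20 → 20 < 50
Round 2 — Alder defaults.
  Norton: +80 → 100 ≥ 50
Round 3 — Norton defaults.
  Morley: +60 → 110 ≥ 110
Round 4 — Morley defaults.
No further defaults.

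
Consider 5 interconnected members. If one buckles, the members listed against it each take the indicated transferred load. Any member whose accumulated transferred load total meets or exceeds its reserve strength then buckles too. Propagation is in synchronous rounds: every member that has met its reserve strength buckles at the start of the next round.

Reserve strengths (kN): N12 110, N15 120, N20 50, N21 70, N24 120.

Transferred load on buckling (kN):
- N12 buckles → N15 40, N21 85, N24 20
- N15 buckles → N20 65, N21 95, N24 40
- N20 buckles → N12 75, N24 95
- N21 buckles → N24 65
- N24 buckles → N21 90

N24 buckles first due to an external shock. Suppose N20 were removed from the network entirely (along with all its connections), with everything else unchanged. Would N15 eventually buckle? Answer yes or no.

no

With N20 removed:
Round 1 — N24 buckles (initial).
  N21: +90 → 90 ≥ 70
Round 2 — N21 buckles.
No further bucklings.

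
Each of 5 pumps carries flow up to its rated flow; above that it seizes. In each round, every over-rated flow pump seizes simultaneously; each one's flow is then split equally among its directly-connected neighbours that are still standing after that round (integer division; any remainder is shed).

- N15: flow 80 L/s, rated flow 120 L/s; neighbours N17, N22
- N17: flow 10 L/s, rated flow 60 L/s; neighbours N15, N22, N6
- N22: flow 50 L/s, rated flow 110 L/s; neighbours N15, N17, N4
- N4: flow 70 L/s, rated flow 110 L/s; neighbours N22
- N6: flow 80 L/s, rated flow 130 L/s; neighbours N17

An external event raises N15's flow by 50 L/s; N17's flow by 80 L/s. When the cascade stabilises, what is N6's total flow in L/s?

125

Round 1 — N15 at 130 > 120; N17 at 90 > 60. N15, N17 seize.
  N15 sheds 130 L/s to N22: 130 each.
    N22: 50+130 = 180 > 110
  N17 sheds 90 L/s to N22, N6: 45 each.
    N22: 180+45 = 225 > 110
    N6: 80+45 = 125 ≤ 130
Round 2 — N22 seizes.
  N22 sheds 225 L/s to N4: 225 each.
    N4: 70+225 = 295 > 110
Round 3 — N4 seizes.
  N4 sheds 295 L/s: no online neighbours, lost.
No further seizures.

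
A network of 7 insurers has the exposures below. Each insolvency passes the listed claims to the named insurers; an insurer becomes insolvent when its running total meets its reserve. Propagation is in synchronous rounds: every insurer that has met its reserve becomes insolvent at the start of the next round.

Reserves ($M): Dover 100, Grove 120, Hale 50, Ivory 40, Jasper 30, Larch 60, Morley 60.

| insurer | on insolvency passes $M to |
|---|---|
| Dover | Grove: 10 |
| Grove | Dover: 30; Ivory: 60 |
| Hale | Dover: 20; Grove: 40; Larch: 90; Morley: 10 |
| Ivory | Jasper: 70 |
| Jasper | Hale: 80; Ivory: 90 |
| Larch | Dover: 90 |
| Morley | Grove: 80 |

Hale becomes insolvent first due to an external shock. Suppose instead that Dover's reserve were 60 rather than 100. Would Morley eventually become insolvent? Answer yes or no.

no

With Dover's reserve at 60:
Round 1 — Hale becomes insolvent (initial).
  Dover: +20 → 20 < 60
  Grove: +40 → 40 < 120
  Larch: +90 → 90 ≥ 60
  Morley: +10 → 10 < 60
Round 2 — Larch becomes insolvent.
  Dover: +90 → 110 ≥ 60
Round 3 — Dover becomes insolvent.
  Grove: +10 → 50 < 120
No further insolvencies.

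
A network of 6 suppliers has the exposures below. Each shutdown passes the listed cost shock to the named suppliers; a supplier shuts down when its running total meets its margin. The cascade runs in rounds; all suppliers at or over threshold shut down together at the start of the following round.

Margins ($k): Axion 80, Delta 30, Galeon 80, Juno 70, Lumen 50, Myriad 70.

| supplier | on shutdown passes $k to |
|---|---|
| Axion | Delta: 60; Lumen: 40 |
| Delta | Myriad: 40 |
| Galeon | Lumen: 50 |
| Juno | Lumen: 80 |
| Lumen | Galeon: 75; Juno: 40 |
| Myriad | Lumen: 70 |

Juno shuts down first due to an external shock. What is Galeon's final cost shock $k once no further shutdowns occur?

75

Round 1 — Juno shuts down (initial).
  Lumen: +80 → 80 ≥ 50
Round 2 — Lumen shuts down.
  Galeon: +75 → 75 < 80
No further shutdowns.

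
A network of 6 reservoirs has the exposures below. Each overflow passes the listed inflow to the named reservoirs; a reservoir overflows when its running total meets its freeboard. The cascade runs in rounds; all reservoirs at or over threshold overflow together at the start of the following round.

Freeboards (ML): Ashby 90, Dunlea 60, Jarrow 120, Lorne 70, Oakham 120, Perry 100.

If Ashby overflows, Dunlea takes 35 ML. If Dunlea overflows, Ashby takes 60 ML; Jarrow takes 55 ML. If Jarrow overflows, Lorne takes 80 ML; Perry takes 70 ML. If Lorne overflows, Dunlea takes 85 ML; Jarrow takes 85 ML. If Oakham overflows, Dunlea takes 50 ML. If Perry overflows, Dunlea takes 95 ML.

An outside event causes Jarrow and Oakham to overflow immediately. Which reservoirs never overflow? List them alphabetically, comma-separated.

Round 1 — Jarrow, Oakham overflow (initial).
  Dunlea: +50 → 50 < 60
  Lorne: +80 → 80 ≥ 70
  Perry: +70 → 70 < 100
Round 2 — Lorne overflows.
  Dunlea: +85 → 135 ≥ 60
Round 3 — Dunlea overflows.
  Ashby: +60 → 60 < 90
No further overflows.

Ashby, Perry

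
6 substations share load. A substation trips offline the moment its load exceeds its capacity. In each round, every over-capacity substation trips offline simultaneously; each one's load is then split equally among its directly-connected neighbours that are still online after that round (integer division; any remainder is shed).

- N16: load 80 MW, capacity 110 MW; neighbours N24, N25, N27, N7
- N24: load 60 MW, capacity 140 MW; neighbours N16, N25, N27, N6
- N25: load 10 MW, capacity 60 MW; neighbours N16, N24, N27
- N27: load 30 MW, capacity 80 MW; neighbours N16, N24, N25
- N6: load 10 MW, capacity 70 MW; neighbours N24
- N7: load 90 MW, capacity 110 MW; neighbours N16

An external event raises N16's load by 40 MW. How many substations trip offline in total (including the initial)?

2

Round 1 — N16 at 120 > 110. N16 trips offline.
  N16 sheds 120 MW to N24, N25, N27, N7: 30 each.
    N24: 60+30 = 90 ≤ 140
    N25: 10+30 = 40 ≤ 60
    N27: 30+30 = 60 ≤ 80
    N7: 90+30 = 120 > 110
Round 2 — N7 trips offline.
  N7 sheds 120 MW: no online neighbours, lost.
No further trips.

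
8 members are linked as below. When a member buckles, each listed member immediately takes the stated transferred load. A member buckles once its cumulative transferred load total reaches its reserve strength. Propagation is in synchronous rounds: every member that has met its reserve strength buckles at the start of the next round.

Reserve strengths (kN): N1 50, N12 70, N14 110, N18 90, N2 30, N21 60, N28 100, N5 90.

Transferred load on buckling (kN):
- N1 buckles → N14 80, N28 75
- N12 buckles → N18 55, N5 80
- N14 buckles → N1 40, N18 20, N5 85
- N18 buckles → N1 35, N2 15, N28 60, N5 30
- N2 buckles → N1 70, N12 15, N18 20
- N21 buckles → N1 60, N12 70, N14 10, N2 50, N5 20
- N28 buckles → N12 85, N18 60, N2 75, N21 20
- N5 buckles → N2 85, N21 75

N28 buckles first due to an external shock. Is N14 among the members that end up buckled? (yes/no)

no

Round 1 — N28 buckles (initial).
  N12: +85 → 85 ≥ 70
  N18: +60 → 60 < 90
  N2: +75 → 75 ≥ 30
  N21: +20 → 20 < 60
Round 2 — N12, N2 buckle.
  N1: +70 → 70 ≥ 50
  N18: +55+20 → 135 ≥ 90
  N5: +80 → 80 < 90
Round 3 — N1, N18 buckle.
  N14: +80 → 80 < 110
  N5: +30 → 110 ≥ 90
Round 4 — N5 buckles.
  N21: +75 → 95 ≥ 60
Round 5 — N21 buckles.
  N14: +10 → 90 < 110
No further bucklings.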